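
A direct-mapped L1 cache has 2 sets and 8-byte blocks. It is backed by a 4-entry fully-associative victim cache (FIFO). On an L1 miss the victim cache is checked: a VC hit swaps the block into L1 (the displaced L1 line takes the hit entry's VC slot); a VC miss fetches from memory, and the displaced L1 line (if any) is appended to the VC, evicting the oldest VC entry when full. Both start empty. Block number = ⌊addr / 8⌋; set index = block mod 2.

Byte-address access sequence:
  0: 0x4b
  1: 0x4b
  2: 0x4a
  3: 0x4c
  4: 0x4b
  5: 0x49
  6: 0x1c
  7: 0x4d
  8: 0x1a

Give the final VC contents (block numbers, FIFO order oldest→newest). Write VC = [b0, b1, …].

0: 0x4b (blk 9, set 1) → MISS  vc=[]
1: 0x4b (blk 9, set 1) → L1-HIT  vc=[]
2: 0x4a (blk 9, set 1) → L1-HIT  vc=[]
3: 0x4c (blk 9, set 1) → L1-HIT  vc=[]
4: 0x4b (blk 9, set 1) → L1-HIT  vc=[]
5: 0x49 (blk 9, set 1) → L1-HIT  vc=[]
6: 0x1c (blk 3, set 1) → MISS  vc=[9]
7: 0x4d (blk 9, set 1) → VC-HIT  vc=[3]
8: 0x1a (blk 3, set 1) → VC-HIT  vc=[9]

VC = [9]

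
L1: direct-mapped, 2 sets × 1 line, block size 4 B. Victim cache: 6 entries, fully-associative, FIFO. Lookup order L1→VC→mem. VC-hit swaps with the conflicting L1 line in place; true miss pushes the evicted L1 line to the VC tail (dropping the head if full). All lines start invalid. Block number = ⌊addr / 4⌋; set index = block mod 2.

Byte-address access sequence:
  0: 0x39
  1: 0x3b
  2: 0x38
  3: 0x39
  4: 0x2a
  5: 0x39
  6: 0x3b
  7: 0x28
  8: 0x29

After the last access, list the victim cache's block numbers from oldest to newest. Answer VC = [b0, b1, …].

VC = [14]

0: 0x39 (blk 14, set 0) → MISS  vc=[]
1: 0x3b (blk 14, set 0) → L1-HIT  vc=[]
2: 0x38 (blk 14, set 0) → L1-HIT  vc=[]
3: 0x39 (blk 14, set 0) → L1-HIT  vc=[]
4: 0x2a (blk 10, set 0) → MISS  vc=[14]
5: 0x39 (blk 14, set 0) → VC-HIT  vc=[10]
6: 0x3b (blk 14, set 0) → L1-HIT  vc=[10]
7: 0x28 (blk 10, set 0) → VC-HIT  vc=[14]
8: 0x29 (blk 10, set 0) → L1-HIT  vc=[14]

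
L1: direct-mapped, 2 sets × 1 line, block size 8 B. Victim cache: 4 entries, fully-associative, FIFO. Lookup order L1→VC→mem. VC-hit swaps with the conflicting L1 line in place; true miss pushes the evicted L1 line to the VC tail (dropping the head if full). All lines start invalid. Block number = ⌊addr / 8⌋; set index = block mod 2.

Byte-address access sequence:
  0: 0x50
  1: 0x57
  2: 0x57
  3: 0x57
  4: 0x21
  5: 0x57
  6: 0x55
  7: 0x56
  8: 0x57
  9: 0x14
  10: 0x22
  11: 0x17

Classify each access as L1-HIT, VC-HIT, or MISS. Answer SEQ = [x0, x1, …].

0: 0x50 (blk 10, set 0) → MISS  vc=[]
1: 0x57 (blk 10, set 0) → L1-HIT  vc=[]
2: 0x57 (blk 10, set 0) → L1-HIT  vc=[]
3: 0x57 (blk 10, set 0) → L1-HIT  vc=[]
4: 0x21 (blk 4, set 0) → MISS  vc=[10]
5: 0x57 (blk 10, set 0) → VC-HIT  vc=[4]
6: 0x55 (blk 10, set 0) → L1-HIT  vc=[4]
7: 0x56 (blk 10, set 0) → L1-HIT  vc=[4]
8: 0x57 (blk 10, set 0) → L1-HIT  vc=[4]
9: 0x14 (blk 2, set 0) → MISS  vc=[4, 10]
10: 0x22 (blk 4, set 0) → VC-HIT  vc=[2, 10]
11: 0x17 (blk 2, set 0) → VC-HIT  vc=[4, 10]

SEQ = [MISS, L1-HIT, L1-HIT, L1-HIT, MISS, VC-HIT, L1-HIT, L1-HIT, L1-HIT, MISS, VC-HIT, VC-HIT]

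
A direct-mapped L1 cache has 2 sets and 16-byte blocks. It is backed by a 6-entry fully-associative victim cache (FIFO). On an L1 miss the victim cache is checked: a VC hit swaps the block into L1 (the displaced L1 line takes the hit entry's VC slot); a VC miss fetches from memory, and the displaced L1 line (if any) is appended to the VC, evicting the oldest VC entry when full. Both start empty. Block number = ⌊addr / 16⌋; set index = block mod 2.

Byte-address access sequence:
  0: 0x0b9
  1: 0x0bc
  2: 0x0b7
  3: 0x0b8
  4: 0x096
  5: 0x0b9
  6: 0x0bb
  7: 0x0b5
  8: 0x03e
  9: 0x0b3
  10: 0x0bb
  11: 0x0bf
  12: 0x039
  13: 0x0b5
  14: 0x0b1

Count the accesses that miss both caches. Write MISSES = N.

0: 0xb9 (blk 11, set 1) → MISS  vc=[]
1: 0xbc (blk 11, set 1) → L1-HIT  vc=[]
2: 0xb7 (blk 11, set 1) → L1-HIT  vc=[]
3: 0xb8 (blk 11, set 1) → L1-HIT  vc=[]
4: 0x96 (blk 9, set 1) → MISS  vc=[11]
5: 0xb9 (blk 11, set 1) → VC-HIT  vc=[9]
6: 0xbb (blk 11, set 1) → L1-HIT  vc=[9]
7: 0xb5 (blk 11, set 1) → L1-HIT  vc=[9]
8: 0x3e (blk 3, set 1) → MISS  vc=[9, 11]
9: 0xb3 (blk 11, set 1) → VC-HIT  vc=[9, 3]
10: 0xbb (blk 11, set 1) → L1-HIT  vc=[9, 3]
11: 0xbf (blk 11, set 1) → L1-HIT  vc=[9, 3]
12: 0x39 (blk 3, set 1) → VC-HIT  vc=[9, 11]
13: 0xb5 (blk 11, set 1) → VC-HIT  vc=[9, 3]
14: 0xb1 (blk 11, set 1) → L1-HIT  vc=[9, 3]

MISSES = 3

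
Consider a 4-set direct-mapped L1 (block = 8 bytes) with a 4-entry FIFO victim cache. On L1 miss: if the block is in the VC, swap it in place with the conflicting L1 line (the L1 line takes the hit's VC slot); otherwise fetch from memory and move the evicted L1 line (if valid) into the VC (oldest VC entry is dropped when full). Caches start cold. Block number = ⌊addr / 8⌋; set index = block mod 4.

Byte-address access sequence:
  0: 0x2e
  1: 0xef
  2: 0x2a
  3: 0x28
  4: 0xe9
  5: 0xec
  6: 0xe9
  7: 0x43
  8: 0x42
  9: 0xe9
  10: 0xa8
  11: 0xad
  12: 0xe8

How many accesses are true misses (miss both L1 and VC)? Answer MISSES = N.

  [0] addr=0x2e blk=5 s=1: MISS | VC []
  [1] addr=0xef blk=29 s=1: MISS | VC [5]
  [2] addr=0x2a blk=5 s=1: VC-HIT | VC [29]
  [3] addr=0x28 blk=5 s=1: L1-HIT | VC [29]
  [4] addr=0xe9 blk=29 s=1: VC-HIT | VC [5]
  [5] addr=0xec blk=29 s=1: L1-HIT | VC [5]
  [6] addr=0xe9 blk=29 s=1: L1-HIT | VC [5]
  [7] addr=0x43 blk=8 s=0: MISS | VC [5]
  [8] addr=0x42 blk=8 s=0: L1-HIT | VC [5]
  [9] addr=0xe9 blk=29 s=1: L1-HIT | VC [5]
  [10] addr=0xa8 blk=21 s=1: MISS | VC [5, 29]
  [11] addr=0xad blk=21 s=1: L1-HIT | VC [5, 29]
  [12] addr=0xe8 blk=29 s=1: VC-HIT | VC [5, 21]

MISSES = 4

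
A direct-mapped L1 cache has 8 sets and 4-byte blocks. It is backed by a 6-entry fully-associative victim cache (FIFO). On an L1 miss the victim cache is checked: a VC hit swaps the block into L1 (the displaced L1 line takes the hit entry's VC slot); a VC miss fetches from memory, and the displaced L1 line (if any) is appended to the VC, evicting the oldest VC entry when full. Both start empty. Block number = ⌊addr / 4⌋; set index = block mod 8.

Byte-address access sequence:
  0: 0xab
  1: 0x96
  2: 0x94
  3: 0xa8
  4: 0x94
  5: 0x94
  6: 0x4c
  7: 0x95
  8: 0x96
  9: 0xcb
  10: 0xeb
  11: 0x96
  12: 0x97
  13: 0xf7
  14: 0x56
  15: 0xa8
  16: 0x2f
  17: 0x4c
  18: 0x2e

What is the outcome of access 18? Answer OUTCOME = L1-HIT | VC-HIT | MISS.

#0 0xab→b42/s2 MISS; vc=[]
#1 0x96→b37/s5 MISS; vc=[]
#2 0x94→b37/s5 L1-HIT; vc=[]
#3 0xa8→b42/s2 L1-HIT; vc=[]
#4 0x94→b37/s5 L1-HIT; vc=[]
#5 0x94→b37/s5 L1-HIT; vc=[]
#6 0x4c→b19/s3 MISS; vc=[]
#7 0x95→b37/s5 L1-HIT; vc=[]
#8 0x96→b37/s5 L1-HIT; vc=[]
#9 0xcb→b50/s2 MISS; vc=[42]
#10 0xeb→b58/s2 MISS; vc=[42,50]
#11 0x96→b37/s5 L1-HIT; vc=[42,50]
#12 0x97→b37/s5 L1-HIT; vc=[42,50]
#13 0xf7→b61/s5 MISS; vc=[42,50,37]
#14 0x56→b21/s5 MISS; vc=[42,50,37,61]
#15 0xa8→b42/s2 VC-HIT; vc=[58,50,37,61]
#16 0x2f→b11/s3 MISS; vc=[58,50,37,61,19]
#17 0x4c→b19/s3 VC-HIT; vc=[58,50,37,61,11]
#18 0x2e→b11/s3 VC-HIT; vc=[58,50,37,61,19]

OUTCOME = VC-HIT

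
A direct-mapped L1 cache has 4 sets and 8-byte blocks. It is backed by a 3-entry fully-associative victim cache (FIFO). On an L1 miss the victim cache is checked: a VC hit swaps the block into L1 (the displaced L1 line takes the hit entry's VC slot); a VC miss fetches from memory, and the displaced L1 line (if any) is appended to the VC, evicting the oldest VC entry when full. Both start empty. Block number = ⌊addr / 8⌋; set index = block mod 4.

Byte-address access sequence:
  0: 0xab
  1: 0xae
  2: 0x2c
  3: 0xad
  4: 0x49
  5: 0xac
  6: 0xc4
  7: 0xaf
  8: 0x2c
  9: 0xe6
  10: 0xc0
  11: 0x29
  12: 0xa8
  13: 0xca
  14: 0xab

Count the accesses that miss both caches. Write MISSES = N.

  [0] addr=0xab blk=21 s=1: MISS | VC []
  [1] addr=0xae blk=21 s=1: L1-HIT | VC []
  [2] addr=0x2c blk=5 s=1: MISS | VC [21]
  [3] addr=0xad blk=21 s=1: VC-HIT | VC [5]
  [4] addr=0x49 blk=9 s=1: MISS | VC [5, 21]
  [5] addr=0xac blk=21 s=1: VC-HIT | VC [5, 9]
  [6] addr=0xc4 blk=24 s=0: MISS | VC [5, 9]
  [7] addr=0xaf blk=21 s=1: L1-HIT | VC [5, 9]
  [8] addr=0x2c blk=5 s=1: VC-HIT | VC [21, 9]
  [9] addr=0xe6 blk=28 s=0: MISS | VC [21, 9, 24]
  [10] addr=0xc0 blk=24 s=0: VC-HIT | VC [21, 9, 28]
  [11] addr=0x29 blk=5 s=1: L1-HIT | VC [21, 9, 28]
  [12] addr=0xa8 blk=21 s=1: VC-HIT | VC [5, 9, 28]
  [13] addr=0xca blk=25 s=1: MISS | VC [9, 28, 21]
  [14] addr=0xab blk=21 s=1: VC-HIT | VC [9, 28, 25]

MISSES = 6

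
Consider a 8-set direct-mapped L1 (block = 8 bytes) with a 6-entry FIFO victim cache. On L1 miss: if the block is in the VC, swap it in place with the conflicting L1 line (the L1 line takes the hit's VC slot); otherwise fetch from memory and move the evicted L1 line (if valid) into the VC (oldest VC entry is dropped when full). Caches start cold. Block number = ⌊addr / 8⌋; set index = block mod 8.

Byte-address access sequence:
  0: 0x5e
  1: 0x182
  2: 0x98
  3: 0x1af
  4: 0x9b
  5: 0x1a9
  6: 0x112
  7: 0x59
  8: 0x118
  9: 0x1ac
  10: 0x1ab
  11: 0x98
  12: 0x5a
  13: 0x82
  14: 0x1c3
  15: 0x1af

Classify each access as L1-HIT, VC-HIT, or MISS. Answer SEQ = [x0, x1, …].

SEQ = [MISS, MISS, MISS, MISS, L1-HIT, L1-HIT, MISS, VC-HIT, MISS, L1-HIT, L1-HIT, VC-HIT, VC-HIT, MISS, MISS, L1-HIT]

0: 0x5e (blk 11, set 3) → MISS  vc=[]
1: 0x182 (blk 48, set 0) → MISS  vc=[]
2: 0x98 (blk 19, set 3) → MISS  vc=[11]
3: 0x1af (blk 53, set 5) → MISS  vc=[11]
4: 0x9b (blk 19, set 3) → L1-HIT  vc=[11]
5: 0x1a9 (blk 53, set 5) → L1-HIT  vc=[11]
6: 0x112 (blk 34, set 2) → MISS  vc=[11]
7: 0x59 (blk 11, set 3) → VC-HIT  vc=[19]
8: 0x118 (blk 35, set 3) → MISS  vc=[19, 11]
9: 0x1ac (blk 53, set 5) → L1-HIT  vc=[19, 11]
10: 0x1ab (blk 53, set 5) → L1-HIT  vc=[19, 11]
11: 0x98 (blk 19, set 3) → VC-HIT  vc=[35, 11]
12: 0x5a (blk 11, set 3) → VC-HIT  vc=[35, 19]
13: 0x82 (blk 16, set 0) → MISS  vc=[35, 19, 48]
14: 0x1c3 (blk 56, set 0) → MISS  vc=[35, 19, 48, 16]
15: 0x1af (blk 53, set 5) → L1-HIT  vc=[35, 19, 48, 16]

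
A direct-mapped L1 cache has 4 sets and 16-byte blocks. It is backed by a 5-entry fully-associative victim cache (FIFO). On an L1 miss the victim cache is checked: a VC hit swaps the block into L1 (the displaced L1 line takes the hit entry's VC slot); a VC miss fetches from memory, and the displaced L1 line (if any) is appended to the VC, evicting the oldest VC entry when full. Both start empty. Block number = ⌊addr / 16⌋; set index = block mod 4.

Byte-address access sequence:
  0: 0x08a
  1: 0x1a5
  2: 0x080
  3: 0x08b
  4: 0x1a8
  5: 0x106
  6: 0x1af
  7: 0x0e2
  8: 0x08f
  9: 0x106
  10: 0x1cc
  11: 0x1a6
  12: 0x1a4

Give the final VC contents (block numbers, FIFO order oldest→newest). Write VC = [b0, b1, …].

VC = [8, 14, 16]

  [0] addr=0x8a blk=8 s=0: MISS | VC []
  [1] addr=0x1a5 blk=26 s=2: MISS | VC []
  [2] addr=0x80 blk=8 s=0: L1-HIT | VC []
  [3] addr=0x8b blk=8 s=0: L1-HIT | VC []
  [4] addr=0x1a8 blk=26 s=2: L1-HIT | VC []
  [5] addr=0x106 blk=16 s=0: MISS | VC [8]
  [6] addr=0x1af blk=26 s=2: L1-HIT | VC [8]
  [7] addr=0xe2 blk=14 s=2: MISS | VC [8, 26]
  [8] addr=0x8f blk=8 s=0: VC-HIT | VC [16, 26]
  [9] addr=0x106 blk=16 s=0: VC-HIT | VC [8, 26]
  [10] addr=0x1cc blk=28 s=0: MISS | VC [8, 26, 16]
  [11] addr=0x1a6 blk=26 s=2: VC-HIT | VC [8, 14, 16]
  [12] addr=0x1a4 blk=26 s=2: L1-HIT | VC [8, 14, 16]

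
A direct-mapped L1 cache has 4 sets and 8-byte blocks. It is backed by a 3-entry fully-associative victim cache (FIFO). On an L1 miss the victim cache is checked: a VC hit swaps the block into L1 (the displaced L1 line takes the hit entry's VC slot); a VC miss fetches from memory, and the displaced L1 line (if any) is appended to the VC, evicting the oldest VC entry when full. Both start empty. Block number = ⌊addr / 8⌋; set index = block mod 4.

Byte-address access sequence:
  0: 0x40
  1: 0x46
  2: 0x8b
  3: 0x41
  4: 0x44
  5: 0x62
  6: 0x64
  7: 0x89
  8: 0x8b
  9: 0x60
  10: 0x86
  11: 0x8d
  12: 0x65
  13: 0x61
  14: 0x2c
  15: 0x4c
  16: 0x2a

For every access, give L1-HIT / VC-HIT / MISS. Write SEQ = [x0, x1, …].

SEQ = [MISS, L1-HIT, MISS, L1-HIT, L1-HIT, MISS, L1-HIT, L1-HIT, L1-HIT, L1-HIT, MISS, L1-HIT, VC-HIT, L1-HIT, MISS, MISS, VC-HIT]

#0 0x40→b8/s0 MISS; vc=[]
#1 0x46→b8/s0 L1-HIT; vc=[]
#2 0x8b→b17/s1 MISS; vc=[]
#3 0x41→b8/s0 L1-HIT; vc=[]
#4 0x44→b8/s0 L1-HIT; vc=[]
#5 0x62→b12/s0 MISS; vc=[8]
#6 0x64→b12/s0 L1-HIT; vc=[8]
#7 0x89→b17/s1 L1-HIT; vc=[8]
#8 0x8b→b17/s1 L1-HIT; vc=[8]
#9 0x60→b12/s0 L1-HIT; vc=[8]
#10 0x86→b16/s0 MISS; vc=[8,12]
#11 0x8d→b17/s1 L1-HIT; vc=[8,12]
#12 0x65→b12/s0 VC-HIT; vc=[8,16]
#13 0x61→b12/s0 L1-HIT; vc=[8,16]
#14 0x2c→b5/s1 MISS; vc=[8,16,17]
#15 0x4c→b9/s1 MISS; vc=[16,17,5]
#16 0x2a→b5/s1 VC-HIT; vc=[16,17,9]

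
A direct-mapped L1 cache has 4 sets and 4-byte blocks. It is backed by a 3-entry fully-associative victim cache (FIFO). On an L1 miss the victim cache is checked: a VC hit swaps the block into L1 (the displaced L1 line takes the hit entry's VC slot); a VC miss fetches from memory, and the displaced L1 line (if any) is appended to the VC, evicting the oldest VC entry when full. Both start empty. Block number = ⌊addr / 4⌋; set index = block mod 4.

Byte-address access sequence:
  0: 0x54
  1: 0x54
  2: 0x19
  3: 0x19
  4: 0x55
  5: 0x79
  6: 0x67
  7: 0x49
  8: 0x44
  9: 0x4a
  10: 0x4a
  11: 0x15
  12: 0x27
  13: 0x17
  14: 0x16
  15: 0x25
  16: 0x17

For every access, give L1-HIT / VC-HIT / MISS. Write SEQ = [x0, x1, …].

  [0] addr=0x54 blk=21 s=1: MISS | VC []
  [1] addr=0x54 blk=21 s=1: L1-HIT | VC []
  [2] addr=0x19 blk=6 s=2: MISS | VC []
  [3] addr=0x19 blk=6 s=2: L1-HIT | VC []
  [4] addr=0x55 blk=21 s=1: L1-HIT | VC []
  [5] addr=0x79 blk=30 s=2: MISS | VC [6]
  [6] addr=0x67 blk=25 s=1: MISS | VC [6, 21]
  [7] addr=0x49 blk=18 s=2: MISS | VC [6, 21, 30]
  [8] addr=0x44 blk=17 s=1: MISS | VC [21, 30, 25]
  [9] addr=0x4a blk=18 s=2: L1-HIT | VC [21, 30, 25]
  [10] addr=0x4a blk=18 s=2: L1-HIT | VC [21, 30, 25]
  [11] addr=0x15 blk=5 s=1: MISS | VC [30, 25, 17]
  [12] addr=0x27 blk=9 s=1: MISS | VC [25, 17, 5]
  [13] addr=0x17 blk=5 s=1: VC-HIT | VC [25, 17, 9]
  [14] addr=0x16 blk=5 s=1: L1-HIT | VC [25, 17, 9]
  [15] addr=0x25 blk=9 s=1: VC-HIT | VC [25, 17, 5]
  [16] addr=0x17 blk=5 s=1: VC-HIT | VC [25, 17, 9]

SEQ = [MISS, L1-HIT, MISS, L1-HIT, L1-HIT, MISS, MISS, MISS, MISS, L1-HIT, L1-HIT, MISS, MISS, VC-HIT, L1-HIT, VC-HIT, VC-HIT]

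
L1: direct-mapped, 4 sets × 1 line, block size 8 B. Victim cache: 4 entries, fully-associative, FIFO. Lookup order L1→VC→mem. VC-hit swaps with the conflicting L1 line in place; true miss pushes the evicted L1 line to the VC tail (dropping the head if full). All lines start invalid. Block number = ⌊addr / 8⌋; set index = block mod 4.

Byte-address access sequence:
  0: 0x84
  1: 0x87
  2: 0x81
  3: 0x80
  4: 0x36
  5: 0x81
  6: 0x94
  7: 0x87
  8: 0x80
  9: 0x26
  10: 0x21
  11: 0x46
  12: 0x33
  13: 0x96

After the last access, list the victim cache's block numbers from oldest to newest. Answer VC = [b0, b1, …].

  [0] addr=0x84 blk=16 s=0: MISS | VC []
  [1] addr=0x87 blk=16 s=0: L1-HIT | VC []
  [2] addr=0x81 blk=16 s=0: L1-HIT | VC []
  [3] addr=0x80 blk=16 s=0: L1-HIT | VC []
  [4] addr=0x36 blk=6 s=2: MISS | VC []
  [5] addr=0x81 blk=16 s=0: L1-HIT | VC []
  [6] addr=0x94 blk=18 s=2: MISS | VC [6]
  [7] addr=0x87 blk=16 s=0: L1-HIT | VC [6]
  [8] addr=0x80 blk=16 s=0: L1-HIT | VC [6]
  [9] addr=0x26 blk=4 s=0: MISS | VC [6, 16]
  [10] addr=0x21 blk=4 s=0: L1-HIT | VC [6, 16]
  [11] addr=0x46 blk=8 s=0: MISS | VC [6, 16, 4]
  [12] addr=0x33 blk=6 s=2: VC-HIT | VC [18, 16, 4]
  [13] addr=0x96 blk=18 s=2: VC-HIT | VC [6, 16, 4]

VC = [6, 16, 4]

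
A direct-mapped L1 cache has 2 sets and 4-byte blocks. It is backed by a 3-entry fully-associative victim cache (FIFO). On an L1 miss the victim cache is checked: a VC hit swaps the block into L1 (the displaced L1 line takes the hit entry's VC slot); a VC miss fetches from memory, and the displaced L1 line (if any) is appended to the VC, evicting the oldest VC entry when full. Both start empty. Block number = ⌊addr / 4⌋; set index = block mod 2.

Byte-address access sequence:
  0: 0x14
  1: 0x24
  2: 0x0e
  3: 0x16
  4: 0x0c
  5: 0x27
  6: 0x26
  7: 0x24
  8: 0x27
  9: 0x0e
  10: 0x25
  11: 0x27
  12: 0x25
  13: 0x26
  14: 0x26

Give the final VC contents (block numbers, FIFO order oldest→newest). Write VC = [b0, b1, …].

  [0] addr=0x14 blk=5 s=1: MISS | VC []
  [1] addr=0x24 blk=9 s=1: MISS | VC [5]
  [2] addr=0xe blk=3 s=1: MISS | VC [5, 9]
  [3] addr=0x16 blk=5 s=1: VC-HIT | VC [3, 9]
  [4] addr=0xc blk=3 s=1: VC-HIT | VC [5, 9]
  [5] addr=0x27 blk=9 s=1: VC-HIT | VC [5, 3]
  [6] addr=0x26 blk=9 s=1: L1-HIT | VC [5, 3]
  [7] addr=0x24 blk=9 s=1: L1-HIT | VC [5, 3]
  [8] addr=0x27 blk=9 s=1: L1-HIT | VC [5, 3]
  [9] addr=0xe blk=3 s=1: VC-HIT | VC [5, 9]
  [10] addr=0x25 blk=9 s=1: VC-HIT | VC [5, 3]
  [11] addr=0x27 blk=9 s=1: L1-HIT | VC [5, 3]
  [12] addr=0x25 blk=9 s=1: L1-HIT | VC [5, 3]
  [13] addr=0x26 blk=9 s=1: L1-HIT | VC [5, 3]
  [14] addr=0x26 blk=9 s=1: L1-HIT | VC [5, 3]

VC = [5, 3]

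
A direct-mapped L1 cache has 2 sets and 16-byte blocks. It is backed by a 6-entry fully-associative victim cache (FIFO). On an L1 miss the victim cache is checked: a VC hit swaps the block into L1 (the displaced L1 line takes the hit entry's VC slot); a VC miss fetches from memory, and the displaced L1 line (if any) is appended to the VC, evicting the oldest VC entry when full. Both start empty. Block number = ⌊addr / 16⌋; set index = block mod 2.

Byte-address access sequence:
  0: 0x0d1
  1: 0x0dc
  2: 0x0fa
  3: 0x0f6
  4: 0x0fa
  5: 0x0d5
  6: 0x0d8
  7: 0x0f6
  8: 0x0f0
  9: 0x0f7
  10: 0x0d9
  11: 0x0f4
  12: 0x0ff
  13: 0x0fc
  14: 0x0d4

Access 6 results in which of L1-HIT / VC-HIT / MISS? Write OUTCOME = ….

  [0] addr=0xd1 blk=13 s=1: MISS | VC []
  [1] addr=0xdc blk=13 s=1: L1-HIT | VC []
  [2] addr=0xfa blk=15 s=1: MISS | VC [13]
  [3] addr=0xf6 blk=15 s=1: L1-HIT | VC [13]
  [4] addr=0xfa blk=15 s=1: L1-HIT | VC [13]
  [5] addr=0xd5 blk=13 s=1: VC-HIT | VC [15]
  [6] addr=0xd8 blk=13 s=1: L1-HIT | VC [15]
  [7] addr=0xf6 blk=15 s=1: VC-HIT | VC [13]
  [8] addr=0xf0 blk=15 s=1: L1-HIT | VC [13]
  [9] addr=0xf7 blk=15 s=1: L1-HIT | VC [13]
  [10] addr=0xd9 blk=13 s=1: VC-HIT | VC [15]
  [11] addr=0xf4 blk=15 s=1: VC-HIT | VC [13]
  [12] addr=0xff blk=15 s=1: L1-HIT | VC [13]
  [13] addr=0xfc blk=15 s=1: L1-HIT | VC [13]
  [14] addr=0xd4 blk=13 s=1: VC-HIT | VC [15]

OUTCOME = L1-HIT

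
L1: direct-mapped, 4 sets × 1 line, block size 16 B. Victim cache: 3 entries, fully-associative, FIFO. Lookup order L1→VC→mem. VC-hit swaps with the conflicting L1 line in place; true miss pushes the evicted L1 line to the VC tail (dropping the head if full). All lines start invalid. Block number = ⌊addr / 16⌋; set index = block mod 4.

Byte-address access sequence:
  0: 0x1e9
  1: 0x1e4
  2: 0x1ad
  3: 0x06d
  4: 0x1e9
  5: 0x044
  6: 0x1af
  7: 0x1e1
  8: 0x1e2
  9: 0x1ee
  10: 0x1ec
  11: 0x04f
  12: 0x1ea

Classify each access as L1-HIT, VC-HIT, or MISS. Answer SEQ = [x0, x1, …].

SEQ = [MISS, L1-HIT, MISS, MISS, VC-HIT, MISS, VC-HIT, VC-HIT, L1-HIT, L1-HIT, L1-HIT, L1-HIT, L1-HIT]

0: 0x1e9 (blk 30, set 2) → MISS  vc=[]
1: 0x1e4 (blk 30, set 2) → L1-HIT  vc=[]
2: 0x1ad (blk 26, set 2) → MISS  vc=[30]
3: 0x6d (blk 6, set 2) → MISS  vc=[30, 26]
4: 0x1e9 (blk 30, set 2) → VC-HIT  vc=[6, 26]
5: 0x44 (blk 4, set 0) → MISS  vc=[6, 26]
6: 0x1af (blk 26, set 2) → VC-HIT  vc=[6, 30]
7: 0x1e1 (blk 30, set 2) → VC-HIT  vc=[6, 26]
8: 0x1e2 (blk 30, set 2) → L1-HIT  vc=[6, 26]
9: 0x1ee (blk 30, set 2) → L1-HIT  vc=[6, 26]
10: 0x1ec (blk 30, set 2) → L1-HIT  vc=[6, 26]
11: 0x4f (blk 4, set 0) → L1-HIT  vc=[6, 26]
12: 0x1ea (blk 30, set 2) → L1-HIT  vc=[6, 26]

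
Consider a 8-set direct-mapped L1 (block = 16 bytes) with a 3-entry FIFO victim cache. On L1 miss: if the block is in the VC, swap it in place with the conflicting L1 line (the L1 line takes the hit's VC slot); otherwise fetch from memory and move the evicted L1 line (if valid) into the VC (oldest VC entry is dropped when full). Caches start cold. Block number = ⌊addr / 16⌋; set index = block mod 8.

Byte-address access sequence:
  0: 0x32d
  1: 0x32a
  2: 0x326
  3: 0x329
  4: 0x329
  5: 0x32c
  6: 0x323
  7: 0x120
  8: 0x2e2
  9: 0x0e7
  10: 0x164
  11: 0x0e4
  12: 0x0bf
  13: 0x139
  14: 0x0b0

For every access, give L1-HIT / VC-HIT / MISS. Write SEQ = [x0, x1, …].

  [0] addr=0x32d blk=50 s=2: MISS | VC []
  [1] addr=0x32a blk=50 s=2: L1-HIT | VC []
  [2] addr=0x326 blk=50 s=2: L1-HIT | VC []
  [3] addr=0x329 blk=50 s=2: L1-HIT | VC []
  [4] addr=0x329 blk=50 s=2: L1-HIT | VC []
  [5] addr=0x32c blk=50 s=2: L1-HIT | VC []
  [6] addr=0x323 blk=50 s=2: L1-HIT | VC []
  [7] addr=0x120 blk=18 s=2: MISS | VC [50]
  [8] addr=0x2e2 blk=46 s=6: MISS | VC [50]
  [9] addr=0xe7 blk=14 s=6: MISS | VC [50, 46]
  [10] addr=0x164 blk=22 s=6: MISS | VC [50, 46, 14]
  [11] addr=0xe4 blk=14 s=6: VC-HIT | VC [50, 46, 22]
  [12] addr=0xbf blk=11 s=3: MISS | VC [50, 46, 22]
  [13] addr=0x139 blk=19 s=3: MISS | VC [46, 22, 11]
  [14] addr=0xb0 blk=11 s=3: VC-HIT | VC [46, 22, 19]

SEQ = [MISS, L1-HIT, L1-HIT, L1-HIT, L1-HIT, L1-HIT, L1-HIT, MISS, MISS, MISS, MISS, VC-HIT, MISS, MISS, VC-HIT]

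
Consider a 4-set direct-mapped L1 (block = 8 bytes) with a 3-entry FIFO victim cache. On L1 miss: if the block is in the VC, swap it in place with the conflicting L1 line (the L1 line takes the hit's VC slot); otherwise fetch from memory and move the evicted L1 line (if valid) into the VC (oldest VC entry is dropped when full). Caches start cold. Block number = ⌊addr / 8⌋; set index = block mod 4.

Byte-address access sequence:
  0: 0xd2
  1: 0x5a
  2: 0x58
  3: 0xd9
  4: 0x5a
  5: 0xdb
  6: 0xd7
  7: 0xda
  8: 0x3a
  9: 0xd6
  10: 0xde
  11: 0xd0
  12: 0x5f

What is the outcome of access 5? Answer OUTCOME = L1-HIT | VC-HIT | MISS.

OUTCOME = VC-HIT

#0 0xd2→b26/s2 MISS; vc=[]
#1 0x5a→b11/s3 MISS; vc=[]
#2 0x58→b11/s3 L1-HIT; vc=[]
#3 0xd9→b27/s3 MISS; vc=[11]
#4 0x5a→b11/s3 VC-HIT; vc=[27]
#5 0xdb→b27/s3 VC-HIT; vc=[11]
#6 0xd7→b26/s2 L1-HIT; vc=[11]
#7 0xda→b27/s3 L1-HIT; vc=[11]
#8 0x3a→b7/s3 MISS; vc=[11,27]
#9 0xd6→b26/s2 L1-HIT; vc=[11,27]
#10 0xde→b27/s3 VC-HIT; vc=[11,7]
#11 0xd0→b26/s2 L1-HIT; vc=[11,7]
#12 0x5f→b11/s3 VC-HIT; vc=[27,7]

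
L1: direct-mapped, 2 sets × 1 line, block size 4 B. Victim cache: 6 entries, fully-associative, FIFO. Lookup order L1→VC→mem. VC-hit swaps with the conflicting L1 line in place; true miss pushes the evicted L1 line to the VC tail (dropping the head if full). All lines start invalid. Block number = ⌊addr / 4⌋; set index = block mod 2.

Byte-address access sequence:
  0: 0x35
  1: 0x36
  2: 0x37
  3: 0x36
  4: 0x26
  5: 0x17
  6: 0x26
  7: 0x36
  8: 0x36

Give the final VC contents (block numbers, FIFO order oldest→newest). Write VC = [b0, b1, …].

VC = [9, 5]

#0 0x35→b13/s1 MISS; vc=[]
#1 0x36→b13/s1 L1-HIT; vc=[]
#2 0x37→b13/s1 L1-HIT; vc=[]
#3 0x36→b13/s1 L1-HIT; vc=[]
#4 0x26→b9/s1 MISS; vc=[13]
#5 0x17→b5/s1 MISS; vc=[13,9]
#6 0x26→b9/s1 VC-HIT; vc=[13,5]
#7 0x36→b13/s1 VC-HIT; vc=[9,5]
#8 0x36→b13/s1 L1-HIT; vc=[9,5]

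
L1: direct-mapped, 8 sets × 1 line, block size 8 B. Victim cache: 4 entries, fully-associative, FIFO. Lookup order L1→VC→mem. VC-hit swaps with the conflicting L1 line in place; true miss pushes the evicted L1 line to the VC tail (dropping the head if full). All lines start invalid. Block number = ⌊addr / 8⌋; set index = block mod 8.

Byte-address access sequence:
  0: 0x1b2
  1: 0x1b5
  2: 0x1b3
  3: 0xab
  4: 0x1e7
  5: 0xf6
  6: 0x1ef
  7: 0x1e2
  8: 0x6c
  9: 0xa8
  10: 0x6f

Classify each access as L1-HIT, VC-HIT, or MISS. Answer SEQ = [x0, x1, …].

#0 0x1b2→b54/s6 MISS; vc=[]
#1 0x1b5→b54/s6 L1-HIT; vc=[]
#2 0x1b3→b54/s6 L1-HIT; vc=[]
#3 0xab→b21/s5 MISS; vc=[]
#4 0x1e7→b60/s4 MISS; vc=[]
#5 0xf6→b30/s6 MISS; vc=[54]
#6 0x1ef→b61/s5 MISS; vc=[54,21]
#7 0x1e2→b60/s4 L1-HIT; vc=[54,21]
#8 0x6c→b13/s5 MISS; vc=[54,21,61]
#9 0xa8→b21/s5 VC-HIT; vc=[54,13,61]
#10 0x6f→b13/s5 VC-HIT; vc=[54,21,61]

SEQ = [MISS, L1-HIT, L1-HIT, MISS, MISS, MISS, MISS, L1-HIT, MISS, VC-HIT, VC-HIT]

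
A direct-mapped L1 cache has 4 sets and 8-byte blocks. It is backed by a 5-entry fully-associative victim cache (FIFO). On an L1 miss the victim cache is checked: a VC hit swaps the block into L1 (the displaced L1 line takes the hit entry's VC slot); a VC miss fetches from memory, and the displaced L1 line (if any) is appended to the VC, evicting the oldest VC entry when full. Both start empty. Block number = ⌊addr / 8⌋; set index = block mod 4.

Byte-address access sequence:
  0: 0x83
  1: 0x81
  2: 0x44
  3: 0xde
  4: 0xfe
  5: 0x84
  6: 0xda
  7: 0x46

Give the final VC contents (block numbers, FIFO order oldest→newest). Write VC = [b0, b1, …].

  [0] addr=0x83 blk=16 s=0: MISS | VC []
  [1] addr=0x81 blk=16 s=0: L1-HIT | VC []
  [2] addr=0x44 blk=8 s=0: MISS | VC [16]
  [3] addr=0xde blk=27 s=3: MISS | VC [16]
  [4] addr=0xfe blk=31 s=3: MISS | VC [16, 27]
  [5] addr=0x84 blk=16 s=0: VC-HIT | VC [8, 27]
  [6] addr=0xda blk=27 s=3: VC-HIT | VC [8, 31]
  [7] addr=0x46 blk=8 s=0: VC-HIT | VC [16, 31]

VC = [16, 31]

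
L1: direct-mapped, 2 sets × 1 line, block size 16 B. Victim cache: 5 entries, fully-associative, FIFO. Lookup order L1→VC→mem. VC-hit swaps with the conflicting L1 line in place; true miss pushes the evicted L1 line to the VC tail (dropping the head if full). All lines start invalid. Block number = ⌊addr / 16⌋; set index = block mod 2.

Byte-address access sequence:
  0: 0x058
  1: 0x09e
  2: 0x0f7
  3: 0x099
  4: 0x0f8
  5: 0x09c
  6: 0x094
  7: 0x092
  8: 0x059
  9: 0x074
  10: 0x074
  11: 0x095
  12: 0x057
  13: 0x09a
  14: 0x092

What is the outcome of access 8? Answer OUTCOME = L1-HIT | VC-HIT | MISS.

OUTCOME = VC-HIT

#0 0x58→b5/s1 MISS; vc=[]
#1 0x9e→b9/s1 MISS; vc=[5]
#2 0xf7→b15/s1 MISS; vc=[5,9]
#3 0x99→b9/s1 VC-HIT; vc=[5,15]
#4 0xf8→b15/s1 VC-HIT; vc=[5,9]
#5 0x9c→b9/s1 VC-HIT; vc=[5,15]
#6 0x94→b9/s1 L1-HIT; vc=[5,15]
#7 0x92→b9/s1 L1-HIT; vc=[5,15]
#8 0x59→b5/s1 VC-HIT; vc=[9,15]
#9 0x74→b7/s1 MISS; vc=[9,15,5]
#10 0x74→b7/s1 L1-HIT; vc=[9,15,5]
#11 0x95→b9/s1 VC-HIT; vc=[7,15,5]
#12 0x57→b5/s1 VC-HIT; vc=[7,15,9]
#13 0x9a→b9/s1 VC-HIT; vc=[7,15,5]
#14 0x92→b9/s1 L1-HIT; vc=[7,15,5]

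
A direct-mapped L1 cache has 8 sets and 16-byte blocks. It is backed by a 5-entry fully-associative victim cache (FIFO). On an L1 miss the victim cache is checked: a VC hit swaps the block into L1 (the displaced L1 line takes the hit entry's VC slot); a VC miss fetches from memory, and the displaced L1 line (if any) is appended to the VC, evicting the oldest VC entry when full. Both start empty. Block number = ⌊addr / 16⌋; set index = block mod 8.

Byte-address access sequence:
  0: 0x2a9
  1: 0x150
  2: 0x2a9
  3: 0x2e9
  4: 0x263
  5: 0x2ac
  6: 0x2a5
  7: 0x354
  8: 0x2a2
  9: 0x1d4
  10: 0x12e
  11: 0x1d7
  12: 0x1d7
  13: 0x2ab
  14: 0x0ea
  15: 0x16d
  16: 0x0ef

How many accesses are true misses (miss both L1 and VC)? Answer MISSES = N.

MISSES = 9

#0 0x2a9→b42/s2 MISS; vc=[]
#1 0x150→b21/s5 MISS; vc=[]
#2 0x2a9→b42/s2 L1-HIT; vc=[]
#3 0x2e9→b46/s6 MISS; vc=[]
#4 0x263→b38/s6 MISS; vc=[46]
#5 0x2ac→b42/s2 L1-HIT; vc=[46]
#6 0x2a5→b42/s2 L1-HIT; vc=[46]
#7 0x354→b53/s5 MISS; vc=[46,21]
#8 0x2a2→b42/s2 L1-HIT; vc=[46,21]
#9 0x1d4→b29/s5 MISS; vc=[46,21,53]
#10 0x12e→b18/s2 MISS; vc=[46,21,53,42]
#11 0x1d7→b29/s5 L1-HIT; vc=[46,21,53,42]
#12 0x1d7→b29/s5 L1-HIT; vc=[46,21,53,42]
#13 0x2ab→b42/s2 VC-HIT; vc=[46,21,53,18]
#14 0xea→b14/s6 MISS; vc=[46,21,53,18,38]
#15 0x16d→b22/s6 MISS; vc=[21,53,18,38,14]
#16 0xef→b14/s6 VC-HIT; vc=[21,53,18,38,22]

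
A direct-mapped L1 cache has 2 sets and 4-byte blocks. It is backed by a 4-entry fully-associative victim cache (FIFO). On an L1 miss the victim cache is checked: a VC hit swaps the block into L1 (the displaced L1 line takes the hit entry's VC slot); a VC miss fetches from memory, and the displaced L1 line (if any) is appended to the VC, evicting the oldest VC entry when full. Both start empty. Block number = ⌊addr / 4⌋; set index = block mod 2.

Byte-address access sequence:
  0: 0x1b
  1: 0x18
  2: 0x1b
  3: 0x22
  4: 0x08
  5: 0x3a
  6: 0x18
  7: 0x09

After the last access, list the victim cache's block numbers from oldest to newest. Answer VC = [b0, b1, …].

VC = [14, 8, 6]

  [0] addr=0x1b blk=6 s=0: MISS | VC []
  [1] addr=0x18 blk=6 s=0: L1-HIT | VC []
  [2] addr=0x1b blk=6 s=0: L1-HIT | VC []
  [3] addr=0x22 blk=8 s=0: MISS | VC [6]
  [4] addr=0x8 blk=2 s=0: MISS | VC [6, 8]
  [5] addr=0x3a blk=14 s=0: MISS | VC [6, 8, 2]
  [6] addr=0x18 blk=6 s=0: VC-HIT | VC [14, 8, 2]
  [7] addr=0x9 blk=2 s=0: VC-HIT | VC [14, 8, 6]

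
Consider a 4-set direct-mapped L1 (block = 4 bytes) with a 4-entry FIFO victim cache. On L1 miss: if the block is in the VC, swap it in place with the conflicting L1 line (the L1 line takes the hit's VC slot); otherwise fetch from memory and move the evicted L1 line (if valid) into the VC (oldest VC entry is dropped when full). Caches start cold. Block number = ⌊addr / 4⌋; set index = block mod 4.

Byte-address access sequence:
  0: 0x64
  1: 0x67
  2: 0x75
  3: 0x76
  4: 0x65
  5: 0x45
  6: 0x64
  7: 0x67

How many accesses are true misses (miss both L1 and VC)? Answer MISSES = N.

MISSES = 3

0: 0x64 (blk 25, set 1) → MISS  vc=[]
1: 0x67 (blk 25, set 1) → L1-HIT  vc=[]
2: 0x75 (blk 29, set 1) → MISS  vc=[25]
3: 0x76 (blk 29, set 1) → L1-HIT  vc=[25]
4: 0x65 (blk 25, set 1) → VC-HIT  vc=[29]
5: 0x45 (blk 17, set 1) → MISS  vc=[29, 25]
6: 0x64 (blk 25, set 1) → VC-HIT  vc=[29, 17]
7: 0x67 (blk 25, set 1) → L1-HIT  vc=[29, 17]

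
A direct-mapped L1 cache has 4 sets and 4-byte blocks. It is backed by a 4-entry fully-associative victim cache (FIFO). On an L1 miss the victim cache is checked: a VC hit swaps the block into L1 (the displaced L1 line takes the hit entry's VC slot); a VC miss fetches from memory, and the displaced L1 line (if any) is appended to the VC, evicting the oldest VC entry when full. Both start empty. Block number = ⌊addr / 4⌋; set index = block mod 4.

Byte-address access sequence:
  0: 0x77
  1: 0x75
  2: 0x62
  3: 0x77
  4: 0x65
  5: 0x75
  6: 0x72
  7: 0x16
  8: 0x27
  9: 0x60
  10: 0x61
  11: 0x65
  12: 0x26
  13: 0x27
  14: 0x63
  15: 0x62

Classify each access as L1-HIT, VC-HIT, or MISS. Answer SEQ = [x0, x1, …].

#0 0x77→b29/s1 MISS; vc=[]
#1 0x75→b29/s1 L1-HIT; vc=[]
#2 0x62→b24/s0 MISS; vc=[]
#3 0x77→b29/s1 L1-HIT; vc=[]
#4 0x65→b25/s1 MISS; vc=[29]
#5 0x75→b29/s1 VC-HIT; vc=[25]
#6 0x72→b28/s0 MISS; vc=[25,24]
#7 0x16→b5/s1 MISS; vc=[25,24,29]
#8 0x27→b9/s1 MISS; vc=[25,24,29,5]
#9 0x60→b24/s0 VC-HIT; vc=[25,28,29,5]
#10 0x61→b24/s0 L1-HIT; vc=[25,28,29,5]
#11 0x65→b25/s1 VC-HIT; vc=[9,28,29,5]
#12 0x26→b9/s1 VC-HIT; vc=[25,28,29,5]
#13 0x27→b9/s1 L1-HIT; vc=[25,28,29,5]
#14 0x63→b24/s0 L1-HIT; vc=[25,28,29,5]
#15 0x62→b24/s0 L1-HIT; vc=[25,28,29,5]

SEQ = [MISS, L1-HIT, MISS, L1-HIT, MISS, VC-HIT, MISS, MISS, MISS, VC-HIT, L1-HIT, VC-HIT, VC-HIT, L1-HIT, L1-HIT, L1-HIT]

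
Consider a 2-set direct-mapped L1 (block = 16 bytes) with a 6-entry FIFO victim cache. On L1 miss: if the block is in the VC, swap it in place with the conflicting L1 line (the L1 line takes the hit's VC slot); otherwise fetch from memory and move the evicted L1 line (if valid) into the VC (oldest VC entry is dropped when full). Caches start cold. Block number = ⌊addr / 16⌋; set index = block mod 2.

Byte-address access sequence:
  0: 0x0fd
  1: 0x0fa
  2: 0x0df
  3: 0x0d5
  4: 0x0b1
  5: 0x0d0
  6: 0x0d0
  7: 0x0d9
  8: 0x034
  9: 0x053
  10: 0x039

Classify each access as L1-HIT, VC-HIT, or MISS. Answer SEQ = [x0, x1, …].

0: 0xfd (blk 15, set 1) → MISS  vc=[]
1: 0xfa (blk 15, set 1) → L1-HIT  vc=[]
2: 0xdf (blk 13, set 1) → MISS  vc=[15]
3: 0xd5 (blk 13, set 1) → L1-HIT  vc=[15]
4: 0xb1 (blk 11, set 1) → MISS  vc=[15, 13]
5: 0xd0 (blk 13, set 1) → VC-HIT  vc=[15, 11]
6: 0xd0 (blk 13, set 1) → L1-HIT  vc=[15, 11]
7: 0xd9 (blk 13, set 1) → L1-HIT  vc=[15, 11]
8: 0x34 (blk 3, set 1) → MISS  vc=[15, 11, 13]
9: 0x53 (blk 5, set 1) → MISS  vc=[15, 11, 13, 3]
10: 0x39 (blk 3, set 1) → VC-HIT  vc=[15, 11, 13, 5]

SEQ = [MISS, L1-HIT, MISS, L1-HIT, MISS, VC-HIT, L1-HIT, L1-HIT, MISS, MISS, VC-HIT]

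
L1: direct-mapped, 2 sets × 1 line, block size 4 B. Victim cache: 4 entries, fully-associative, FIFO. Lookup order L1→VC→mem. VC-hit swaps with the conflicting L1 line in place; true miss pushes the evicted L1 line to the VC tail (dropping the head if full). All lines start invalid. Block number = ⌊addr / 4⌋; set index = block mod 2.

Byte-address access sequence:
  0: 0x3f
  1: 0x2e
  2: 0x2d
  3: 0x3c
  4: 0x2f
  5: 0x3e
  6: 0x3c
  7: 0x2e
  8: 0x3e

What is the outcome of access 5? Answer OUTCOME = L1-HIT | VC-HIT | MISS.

0: 0x3f (blk 15, set 1) → MISS  vc=[]
1: 0x2e (blk 11, set 1) → MISS  vc=[15]
2: 0x2d (blk 11, set 1) → L1-HIT  vc=[15]
3: 0x3c (blk 15, set 1) → VC-HIT  vc=[11]
4: 0x2f (blk 11, set 1) → VC-HIT  vc=[15]
5: 0x3e (blk 15, set 1) → VC-HIT  vc=[11]
6: 0x3c (blk 15, set 1) → L1-HIT  vc=[11]
7: 0x2e (blk 11, set 1) → VC-HIT  vc=[15]
8: 0x3e (blk 15, set 1) → VC-HIT  vc=[11]

OUTCOME = VC-HIT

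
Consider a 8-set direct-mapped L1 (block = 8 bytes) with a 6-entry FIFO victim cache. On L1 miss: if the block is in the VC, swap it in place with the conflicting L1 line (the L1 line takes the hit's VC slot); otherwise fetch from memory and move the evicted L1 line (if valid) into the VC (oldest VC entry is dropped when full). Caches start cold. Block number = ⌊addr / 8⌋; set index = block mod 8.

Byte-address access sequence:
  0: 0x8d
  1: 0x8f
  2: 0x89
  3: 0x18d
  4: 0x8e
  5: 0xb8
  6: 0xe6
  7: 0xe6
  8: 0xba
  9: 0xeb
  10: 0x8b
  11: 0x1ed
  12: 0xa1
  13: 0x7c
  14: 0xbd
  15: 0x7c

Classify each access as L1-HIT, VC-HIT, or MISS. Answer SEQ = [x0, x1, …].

SEQ = [MISS, L1-HIT, L1-HIT, MISS, VC-HIT, MISS, MISS, L1-HIT, L1-HIT, MISS, L1-HIT, MISS, MISS, MISS, VC-HIT, VC-HIT]

  [0] addr=0x8d blk=17 s=1: MISS | VC []
  [1] addr=0x8f blk=17 s=1: L1-HIT | VC []
  [2] addr=0x89 blk=17 s=1: L1-HIT | VC []
  [3] addr=0x18d blk=49 s=1: MISS | VC [17]
  [4] addr=0x8e blk=17 s=1: VC-HIT | VC [49]
  [5] addr=0xb8 blk=23 s=7: MISS | VC [49]
  [6] addr=0xe6 blk=28 s=4: MISS | VC [49]
  [7] addr=0xe6 blk=28 s=4: L1-HIT | VC [49]
  [8] addr=0xba blk=23 s=7: L1-HIT | VC [49]
  [9] addr=0xeb blk=29 s=5: MISS | VC [49]
  [10] addr=0x8b blk=17 s=1: L1-HIT | VC [49]
  [11] addr=0x1ed blk=61 s=5: MISS | VC [49, 29]
  [12] addr=0xa1 blk=20 s=4: MISS | VC [49, 29, 28]
  [13] addr=0x7c blk=15 s=7: MISS | VC [49, 29, 28, 23]
  [14] addr=0xbd blk=23 s=7: VC-HIT | VC [49, 29, 28, 15]
  [15] addr=0x7c blk=15 s=7: VC-HIT | VC [49, 29, 28, 23]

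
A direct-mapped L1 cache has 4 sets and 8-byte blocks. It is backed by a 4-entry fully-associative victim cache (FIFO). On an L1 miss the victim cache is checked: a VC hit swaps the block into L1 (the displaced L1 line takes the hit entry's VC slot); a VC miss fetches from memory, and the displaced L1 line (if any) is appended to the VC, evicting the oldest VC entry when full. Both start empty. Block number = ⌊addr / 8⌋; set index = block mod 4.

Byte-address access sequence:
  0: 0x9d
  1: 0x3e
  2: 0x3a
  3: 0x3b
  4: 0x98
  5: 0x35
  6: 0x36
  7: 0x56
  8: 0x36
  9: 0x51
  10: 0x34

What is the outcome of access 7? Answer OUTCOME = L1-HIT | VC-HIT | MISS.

#0 0x9d→b19/s3 MISS; vc=[]
#1 0x3e→b7/s3 MISS; vc=[19]
#2 0x3a→b7/s3 L1-HIT; vc=[19]
#3 0x3b→b7/s3 L1-HIT; vc=[19]
#4 0x98→b19/s3 VC-HIT; vc=[7]
#5 0x35→b6/s2 MISS; vc=[7]
#6 0x36→b6/s2 L1-HIT; vc=[7]
#7 0x56→b10/s2 MISS; vc=[7,6]
#8 0x36→b6/s2 VC-HIT; vc=[7,10]
#9 0x51→b10/s2 VC-HIT; vc=[7,6]
#10 0x34→b6/s2 VC-HIT; vc=[7,10]

OUTCOME = MISS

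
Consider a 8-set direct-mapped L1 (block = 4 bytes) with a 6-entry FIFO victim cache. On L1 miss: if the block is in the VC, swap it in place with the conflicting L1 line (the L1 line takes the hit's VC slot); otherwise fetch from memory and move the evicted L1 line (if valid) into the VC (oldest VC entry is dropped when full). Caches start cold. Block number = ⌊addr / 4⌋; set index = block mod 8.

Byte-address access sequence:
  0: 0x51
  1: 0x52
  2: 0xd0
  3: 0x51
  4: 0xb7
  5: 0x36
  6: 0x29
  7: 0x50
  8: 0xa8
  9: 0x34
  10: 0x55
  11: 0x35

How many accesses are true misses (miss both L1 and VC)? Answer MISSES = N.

MISSES = 7

  [0] addr=0x51 blk=20 s=4: MISS | VC []
  [1] addr=0x52 blk=20 s=4: L1-HIT | VC []
  [2] addr=0xd0 blk=52 s=4: MISS | VC [20]
  [3] addr=0x51 blk=20 s=4: VC-HIT | VC [52]
  [4] addr=0xb7 blk=45 s=5: MISS | VC [52]
  [5] addr=0x36 blk=13 s=5: MISS | VC [52, 45]
  [6] addr=0x29 blk=10 s=2: MISS | VC [52, 45]
  [7] addr=0x50 blk=20 s=4: L1-HIT | VC [52, 45]
  [8] addr=0xa8 blk=42 s=2: MISS | VC [52, 45, 10]
  [9] addr=0x34 blk=13 s=5: L1-HIT | VC [52, 45, 10]
  [10] addr=0x55 blk=21 s=5: MISS | VC [52, 45, 10, 13]
  [11] addr=0x35 blk=13 s=5: VC-HIT | VC [52, 45, 10, 21]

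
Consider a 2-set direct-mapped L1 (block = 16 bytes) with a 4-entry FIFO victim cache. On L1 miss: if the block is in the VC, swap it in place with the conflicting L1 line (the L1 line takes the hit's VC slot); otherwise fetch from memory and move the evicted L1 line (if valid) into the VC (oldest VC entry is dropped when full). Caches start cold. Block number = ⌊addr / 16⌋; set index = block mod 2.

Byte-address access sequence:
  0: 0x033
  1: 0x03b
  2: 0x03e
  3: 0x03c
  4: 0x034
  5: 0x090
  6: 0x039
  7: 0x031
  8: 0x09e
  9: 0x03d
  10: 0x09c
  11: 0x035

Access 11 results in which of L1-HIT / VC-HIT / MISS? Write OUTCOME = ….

0: 0x33 (blk 3, set 1) → MISS  vc=[]
1: 0x3b (blk 3, set 1) → L1-HIT  vc=[]
2: 0x3e (blk 3, set 1) → L1-HIT  vc=[]
3: 0x3c (blk 3, set 1) → L1-HIT  vc=[]
4: 0x34 (blk 3, set 1) → L1-HIT  vc=[]
5: 0x90 (blk 9, set 1) → MISS  vc=[3]
6: 0x39 (blk 3, set 1) → VC-HIT  vc=[9]
7: 0x31 (blk 3, set 1) → L1-HIT  vc=[9]
8: 0x9e (blk 9, set 1) → VC-HIT  vc=[3]
9: 0x3d (blk 3, set 1) → VC-HIT  vc=[9]
10: 0x9c (blk 9, set 1) → VC-HIT  vc=[3]
11: 0x35 (blk 3, set 1) → VC-HIT  vc=[9]

OUTCOME = VC-HIT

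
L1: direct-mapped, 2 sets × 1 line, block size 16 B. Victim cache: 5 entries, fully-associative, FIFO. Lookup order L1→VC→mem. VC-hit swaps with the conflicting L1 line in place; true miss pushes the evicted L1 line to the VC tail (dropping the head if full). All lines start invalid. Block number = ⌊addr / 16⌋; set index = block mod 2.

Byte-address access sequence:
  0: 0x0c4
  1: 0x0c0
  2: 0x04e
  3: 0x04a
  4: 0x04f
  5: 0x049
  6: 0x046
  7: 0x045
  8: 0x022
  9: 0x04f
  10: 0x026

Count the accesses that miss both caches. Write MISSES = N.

MISSES = 3

0: 0xc4 (blk 12, set 0) → MISS  vc=[]
1: 0xc0 (blk 12, set 0) → L1-HIT  vc=[]
2: 0x4e (blk 4, set 0) → MISS  vc=[12]
3: 0x4a (blk 4, set 0) → L1-HIT  vc=[12]
4: 0x4f (blk 4, set 0) → L1-HIT  vc=[12]
5: 0x49 (blk 4, set 0) → L1-HIT  vc=[12]
6: 0x46 (blk 4, set 0) → L1-HIT  vc=[12]
7: 0x45 (blk 4, set 0) → L1-HIT  vc=[12]
8: 0x22 (blk 2, set 0) → MISS  vc=[12, 4]
9: 0x4f (blk 4, set 0) → VC-HIT  vc=[12, 2]
10: 0x26 (blk 2, set 0) → VC-HIT  vc=[12, 4]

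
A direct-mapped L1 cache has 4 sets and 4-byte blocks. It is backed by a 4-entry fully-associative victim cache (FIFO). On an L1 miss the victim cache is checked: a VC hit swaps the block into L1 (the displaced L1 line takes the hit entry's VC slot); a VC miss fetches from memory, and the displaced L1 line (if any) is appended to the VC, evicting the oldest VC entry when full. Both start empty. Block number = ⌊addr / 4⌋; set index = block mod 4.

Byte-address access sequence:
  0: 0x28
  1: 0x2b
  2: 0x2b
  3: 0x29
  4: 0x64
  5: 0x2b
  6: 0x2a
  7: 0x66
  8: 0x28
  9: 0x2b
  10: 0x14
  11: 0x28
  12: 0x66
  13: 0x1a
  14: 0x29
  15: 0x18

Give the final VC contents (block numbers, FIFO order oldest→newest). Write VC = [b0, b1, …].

VC = [5, 10]

0: 0x28 (blk 10, set 2) → MISS  vc=[]
1: 0x2b (blk 10, set 2) → L1-HIT  vc=[]
2: 0x2b (blk 10, set 2) → L1-HIT  vc=[]
3: 0x29 (blk 10, set 2) → L1-HIT  vc=[]
4: 0x64 (blk 25, set 1) → MISS  vc=[]
5: 0x2b (blk 10, set 2) → L1-HIT  vc=[]
6: 0x2a (blk 10, set 2) → L1-HIT  vc=[]
7: 0x66 (blk 25, set 1) → L1-HIT  vc=[]
8: 0x28 (blk 10, set 2) → L1-HIT  vc=[]
9: 0x2b (blk 10, set 2) → L1-HIT  vc=[]
10: 0x14 (blk 5, set 1) → MISS  vc=[25]
11: 0x28 (blk 10, set 2) → L1-HIT  vc=[25]
12: 0x66 (blk 25, set 1) → VC-HIT  vc=[5]
13: 0x1a (blk 6, set 2) → MISS  vc=[5, 10]
14: 0x29 (blk 10, set 2) → VC-HIT  vc=[5, 6]
15: 0x18 (blk 6, set 2) → VC-HIT  vc=[5, 10]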